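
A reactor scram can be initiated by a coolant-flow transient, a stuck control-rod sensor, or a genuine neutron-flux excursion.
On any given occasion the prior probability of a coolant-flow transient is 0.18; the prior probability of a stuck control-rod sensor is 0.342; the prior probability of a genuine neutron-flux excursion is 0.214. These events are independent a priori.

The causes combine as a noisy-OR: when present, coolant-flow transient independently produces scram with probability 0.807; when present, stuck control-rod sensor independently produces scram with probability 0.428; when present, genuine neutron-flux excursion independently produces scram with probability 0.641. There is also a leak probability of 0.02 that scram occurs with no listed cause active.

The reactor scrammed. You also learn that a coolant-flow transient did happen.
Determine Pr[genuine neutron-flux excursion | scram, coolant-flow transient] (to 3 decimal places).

Pr[genuine neutron-flux excursion | scram, coolant-flow transient] ≈ 0.234

Under noisy-OR, P(scram | causes) = 1 − (1−0.02)·∏(1−qᵢ) over the active causes.
Enumerate the 4 (stuck control-rod sensor, genuine neutron-flux excursion) configurations and weight by the priors:
  P(scram | coolant-flow transient) = 0.81086·0.658·0.786 + 0.932099·0.658·0.214 + 0.891812·0.342·0.786 + 0.96116·0.342·0.214
        = 0.419367 + 0.131251 + 0.239730 + 0.070345 = 0.860693
The terms with genuine neutron-flux excursion present sum to 0.201596, so
  P(genuine neutron-flux excursion | scram, coolant-flow transient) = 0.201596 / 0.860693 ≈ 0.234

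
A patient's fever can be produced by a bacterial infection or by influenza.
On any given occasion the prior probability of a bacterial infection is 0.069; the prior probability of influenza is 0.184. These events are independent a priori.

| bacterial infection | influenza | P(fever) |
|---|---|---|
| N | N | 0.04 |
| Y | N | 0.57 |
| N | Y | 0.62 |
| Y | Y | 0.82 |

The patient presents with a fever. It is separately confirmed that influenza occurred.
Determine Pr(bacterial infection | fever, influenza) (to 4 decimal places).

Numerator (weight on configurations with bacterial infection): 0.82×0.069 = 0.056580
The normalizing constant is 0.62×0.931 + 0.82×0.069 = 0.633800
Posterior = 0.056580 / 0.633800 ≈ 0.0893

Pr(bacterial infection | fever, influenza) ≈ 0.0893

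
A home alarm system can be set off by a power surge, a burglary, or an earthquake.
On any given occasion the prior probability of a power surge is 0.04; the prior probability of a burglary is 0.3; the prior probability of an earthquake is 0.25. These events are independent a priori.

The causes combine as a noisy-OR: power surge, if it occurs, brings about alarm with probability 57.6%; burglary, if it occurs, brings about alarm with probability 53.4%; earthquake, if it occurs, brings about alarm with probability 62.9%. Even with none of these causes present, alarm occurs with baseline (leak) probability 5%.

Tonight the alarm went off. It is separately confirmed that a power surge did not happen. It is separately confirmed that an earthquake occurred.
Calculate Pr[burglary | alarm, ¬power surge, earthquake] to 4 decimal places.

Pr[burglary | alarm, ¬power surge, earthquake] ≈ 0.3561

Under noisy-OR, P(alarm | causes) = 1 − (1−0.05)·∏(1−qᵢ) over the active causes.
Weight on burglary=true, given the evidence: 0.835758*0.3 = 0.250727
Denominator P(alarm | ¬power surge, earthquake): 0.64755*0.7 + 0.835758*0.3 = 0.704012
P(burglary | alarm, ¬power surge, earthquake) = 0.250727/0.704012 ≈ 0.3561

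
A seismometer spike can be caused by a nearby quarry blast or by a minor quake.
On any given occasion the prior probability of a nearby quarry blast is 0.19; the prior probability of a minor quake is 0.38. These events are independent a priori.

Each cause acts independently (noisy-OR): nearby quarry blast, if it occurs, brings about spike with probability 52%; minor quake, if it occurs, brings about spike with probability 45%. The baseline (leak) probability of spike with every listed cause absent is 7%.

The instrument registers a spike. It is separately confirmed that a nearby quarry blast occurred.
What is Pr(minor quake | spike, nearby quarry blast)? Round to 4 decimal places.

Under noisy-OR, P(spike | causes) = 1 − (1−0.07)·∏(1−qᵢ) over the active causes.
For the numerator, keep only minor quake=true terms: 0.75448×0.38 = 0.286702
Denominator P(spike | nearby quarry blast): 0.5536×0.62 + 0.75448×0.38 = 0.629934
Posterior = 0.286702 / 0.629934 ≈ 0.4551

Pr(minor quake | spike, nearby quarry blast) ≈ 0.4551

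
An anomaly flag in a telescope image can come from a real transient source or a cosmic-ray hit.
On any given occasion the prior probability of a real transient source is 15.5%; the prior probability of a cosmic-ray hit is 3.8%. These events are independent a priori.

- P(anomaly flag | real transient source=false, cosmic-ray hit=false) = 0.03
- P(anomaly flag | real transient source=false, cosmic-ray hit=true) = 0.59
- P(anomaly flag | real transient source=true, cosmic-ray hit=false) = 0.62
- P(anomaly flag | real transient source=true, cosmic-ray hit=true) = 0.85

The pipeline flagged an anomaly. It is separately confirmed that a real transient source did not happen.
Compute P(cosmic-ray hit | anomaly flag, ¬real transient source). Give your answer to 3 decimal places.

Numerator (weight on configurations with cosmic-ray hit): 0.59*0.038 = 0.022420
The normalizing constant is 0.03*0.962 + 0.59*0.038 = 0.051280
Posterior = 0.022420 / 0.051280 ≈ 0.437

P(cosmic-ray hit | anomaly flag, ¬real transient source) ≈ 0.437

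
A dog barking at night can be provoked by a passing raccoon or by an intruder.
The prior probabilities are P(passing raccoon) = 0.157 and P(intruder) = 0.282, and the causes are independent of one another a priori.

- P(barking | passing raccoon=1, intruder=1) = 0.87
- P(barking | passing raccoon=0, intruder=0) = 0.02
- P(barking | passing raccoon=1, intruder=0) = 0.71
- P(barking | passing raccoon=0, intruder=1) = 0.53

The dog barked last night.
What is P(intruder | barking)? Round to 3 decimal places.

Enumerate the 4 (passing raccoon, intruder) configurations and weight by the priors:
  P(barking) = 0.02*0.843*0.718 + 0.53*0.843*0.282 + 0.71*0.157*0.718 + 0.87*0.157*0.282
        = 0.012105 + 0.125995 + 0.080035 + 0.038518 = 0.256653
The terms with intruder present sum to 0.164513, so
  P(intruder | barking) = 0.164513 / 0.256653 ≈ 0.641

P(intruder | barking) ≈ 0.641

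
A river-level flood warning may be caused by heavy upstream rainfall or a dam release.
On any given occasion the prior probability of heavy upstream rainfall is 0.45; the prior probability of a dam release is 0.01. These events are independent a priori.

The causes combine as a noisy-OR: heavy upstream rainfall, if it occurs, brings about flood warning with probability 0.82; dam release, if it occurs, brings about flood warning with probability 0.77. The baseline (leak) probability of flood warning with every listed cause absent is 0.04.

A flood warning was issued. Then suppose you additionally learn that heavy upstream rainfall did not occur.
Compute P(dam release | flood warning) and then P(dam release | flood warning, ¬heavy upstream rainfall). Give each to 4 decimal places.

P(dam release | flood warning) ≈ 0.0216; P(dam release | flood warning, ¬heavy upstream rainfall) ≈ 0.1644

Under noisy-OR, P(flood warning | causes) = 1 − (1−0.04)·∏(1−qᵢ) over the active causes.
For the numerator, keep only dam release=true terms: 0.004286 + 0.004321 = 0.008607
Denominator P(flood warning): 0.04·0.55·0.99 + 0.7792·0.55·0.01 + 0.8272·0.45·0.99 + 0.960256·0.45·0.01 = 0.398905
Posterior = 0.008607 / 0.398905 ≈ 0.0216

With the extra evidence:
Numerator (weight on configurations with dam release): 0.7792·0.01 = 0.007792
Denominator P(flood warning | ¬heavy upstream rainfall): 0.04·0.99 + 0.7792·0.01 = 0.047392
Posterior = 0.007792 / 0.047392 ≈ 0.1644
Ruling out heavy upstream rainfall raises the posterior on dam release — the flip side of explaining away.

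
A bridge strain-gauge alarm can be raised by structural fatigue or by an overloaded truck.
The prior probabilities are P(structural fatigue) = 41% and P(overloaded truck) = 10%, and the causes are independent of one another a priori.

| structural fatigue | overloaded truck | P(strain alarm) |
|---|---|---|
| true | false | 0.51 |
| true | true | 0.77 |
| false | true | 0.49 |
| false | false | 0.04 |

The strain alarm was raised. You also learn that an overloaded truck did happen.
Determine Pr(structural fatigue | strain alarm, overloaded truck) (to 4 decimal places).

By total probability over both values of structural fatigue:
  P(strain alarm | overloaded truck) = 0.49*0.59 + 0.77*0.41
        = 0.289100 + 0.315700 = 0.604800
Keeping only the structural fatigue-present terms gives 0.315700, so
  P(structural fatigue | strain alarm, overloaded truck) = 0.315700 / 0.604800 ≈ 0.5220

Pr(structural fatigue | strain alarm, overloaded truck) ≈ 0.5220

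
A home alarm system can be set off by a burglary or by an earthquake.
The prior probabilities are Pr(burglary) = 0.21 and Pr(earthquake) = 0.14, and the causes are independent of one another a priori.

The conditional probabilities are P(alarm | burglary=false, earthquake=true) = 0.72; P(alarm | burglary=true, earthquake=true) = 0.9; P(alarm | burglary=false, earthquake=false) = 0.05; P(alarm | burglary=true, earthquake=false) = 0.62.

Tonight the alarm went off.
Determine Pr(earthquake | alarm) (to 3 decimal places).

P(alarm) = 0.05·0.79·0.86 + 0.72·0.79·0.14 + 0.62·0.21·0.86 + 0.9·0.21·0.14 = 0.033970 + 0.079632 + 0.111972 + 0.026460 = 0.252034
Of this, 0.106092 comes from 0.079632 + 0.026460 (the earthquake=true cases).
P(earthquake | alarm) = 0.106092 / 0.252034 ≈ 0.421

Pr(earthquake | alarm) ≈ 0.421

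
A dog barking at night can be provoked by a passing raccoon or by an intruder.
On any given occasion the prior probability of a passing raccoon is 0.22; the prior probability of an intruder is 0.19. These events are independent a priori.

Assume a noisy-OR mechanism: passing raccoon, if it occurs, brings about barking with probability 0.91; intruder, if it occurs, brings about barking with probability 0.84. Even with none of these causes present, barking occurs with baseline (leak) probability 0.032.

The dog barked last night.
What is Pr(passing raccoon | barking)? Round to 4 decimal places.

Pr(passing raccoon | barking) ≈ 0.5836

Under noisy-OR, P(barking | causes) = 1 − (1−0.032)·∏(1−qᵢ) over the active causes.
For the numerator, keep only passing raccoon=true terms: 0.162675 + 0.041217 = 0.203892
Normalizer over all consistent configurations: 0.032×0.78×0.81 + 0.84512×0.78×0.19 + 0.91288×0.22×0.81 + 0.986061×0.22×0.19 = 0.349357
Posterior = 0.203892 / 0.349357 ≈ 0.5836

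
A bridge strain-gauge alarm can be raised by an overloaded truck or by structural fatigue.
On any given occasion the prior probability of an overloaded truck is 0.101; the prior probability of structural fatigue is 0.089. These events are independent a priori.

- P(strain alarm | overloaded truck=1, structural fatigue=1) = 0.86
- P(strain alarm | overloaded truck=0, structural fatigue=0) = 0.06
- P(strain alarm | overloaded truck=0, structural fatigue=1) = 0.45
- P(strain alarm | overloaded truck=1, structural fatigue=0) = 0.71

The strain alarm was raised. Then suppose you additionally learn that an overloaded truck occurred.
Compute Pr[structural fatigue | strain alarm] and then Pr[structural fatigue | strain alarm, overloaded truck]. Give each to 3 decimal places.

Pr[structural fatigue | strain alarm] ≈ 0.276; Pr[structural fatigue | strain alarm, overloaded truck] ≈ 0.106

For the numerator, keep only structural fatigue=true terms: 0.036005 + 0.007731 = 0.043736
The normalizing constant is 0.06*0.899*0.911 + 0.45*0.899*0.089 + 0.71*0.101*0.911 + 0.86*0.101*0.089 = 0.158203
P(structural fatigue | strain alarm) = 0.043736/0.158203 ≈ 0.276

With the extra evidence:
Weight on structural fatigue=true, given the evidence: 0.86·0.089 = 0.076540
Denominator P(strain alarm | overloaded truck): 0.71·0.911 + 0.86·0.089 = 0.723350
P(structural fatigue | strain alarm, overloaded truck) = 0.076540/0.723350 ≈ 0.106
Conditioning on overloaded truck lowers the posterior on structural fatigue: the classic explaining-away effect in a common-effect structure.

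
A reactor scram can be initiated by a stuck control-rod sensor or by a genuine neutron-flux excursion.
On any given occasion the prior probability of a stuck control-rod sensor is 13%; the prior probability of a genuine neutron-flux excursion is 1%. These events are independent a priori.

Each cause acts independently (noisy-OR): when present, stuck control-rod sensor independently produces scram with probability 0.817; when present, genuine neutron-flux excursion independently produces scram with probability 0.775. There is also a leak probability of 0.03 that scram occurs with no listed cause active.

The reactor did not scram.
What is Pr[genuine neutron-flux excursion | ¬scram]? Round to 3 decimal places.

Pr[genuine neutron-flux excursion | ¬scram] ≈ 0.002

Under noisy-OR, P(scram | causes) = 1 − (1−0.03)·∏(1−qᵢ) over the active causes.
For the numerator, keep only genuine neutron-flux excursion=true terms: 0.001899 + 0.000052 = 0.001951
Denominator P(¬scram): 0.97×0.87×0.99 + 0.21825×0.87×0.01 + 0.17751×0.13×0.99 + 0.03994×0.13×0.01 = 0.860258
Posterior = 0.001951 / 0.860258 ≈ 0.002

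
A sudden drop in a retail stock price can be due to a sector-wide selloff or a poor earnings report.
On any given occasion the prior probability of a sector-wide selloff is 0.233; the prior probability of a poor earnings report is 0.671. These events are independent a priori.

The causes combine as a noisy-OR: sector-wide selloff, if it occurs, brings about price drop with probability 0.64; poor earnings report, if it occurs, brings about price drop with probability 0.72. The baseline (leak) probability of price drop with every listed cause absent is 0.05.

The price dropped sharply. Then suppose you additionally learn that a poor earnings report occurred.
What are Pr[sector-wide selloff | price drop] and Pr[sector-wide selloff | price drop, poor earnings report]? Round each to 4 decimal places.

Under noisy-OR, P(price drop | causes) = 1 − (1−0.05)·∏(1−qᵢ) over the active causes.
P(price drop) = 0.05·0.767·0.329 + 0.734·0.767·0.671 + 0.658·0.233·0.329 + 0.90424·0.233·0.671 = 0.012617 + 0.377758 + 0.050440 + 0.141372 = 0.582187
Restricting to configurations with sector-wide selloff present: 0.050440 + 0.141372 = 0.191812.
Hence the posterior is 0.191812/0.582187 ≈ 0.3295.

Now condition on the additional information:
For the numerator, keep only sector-wide selloff=true terms: 0.90424×0.233 = 0.210688
The normalizing constant is 0.734×0.767 + 0.90424×0.233 = 0.773666
Posterior = 0.210688 / 0.773666 ≈ 0.2723

Pr[sector-wide selloff | price drop] ≈ 0.3295; Pr[sector-wide selloff | price drop, poor earnings report] ≈ 0.2723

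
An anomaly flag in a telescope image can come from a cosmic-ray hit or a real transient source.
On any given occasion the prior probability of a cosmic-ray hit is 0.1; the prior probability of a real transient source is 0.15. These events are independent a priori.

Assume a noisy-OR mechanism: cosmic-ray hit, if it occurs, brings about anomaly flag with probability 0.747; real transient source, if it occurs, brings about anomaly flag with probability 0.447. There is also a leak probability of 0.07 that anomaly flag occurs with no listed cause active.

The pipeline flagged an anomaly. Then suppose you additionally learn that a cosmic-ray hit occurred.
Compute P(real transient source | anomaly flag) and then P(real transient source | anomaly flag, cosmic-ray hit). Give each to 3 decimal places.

Under noisy-OR, P(anomaly flag | causes) = 1 − (1−0.07)·∏(1−qᵢ) over the active causes.
Enumerate the 4 (cosmic-ray hit, real transient source) configurations and weight by the priors:
  P(anomaly flag) = 0.07*0.9*0.85 + 0.48571*0.9*0.15 + 0.76471*0.1*0.85 + 0.869885*0.1*0.15
        = 0.053550 + 0.065571 + 0.065000 + 0.013048 = 0.197169
The terms with real transient source present sum to 0.078619, so
  P(real transient source | anomaly flag) = 0.078619 / 0.197169 ≈ 0.399

With the extra evidence:
Numerator (weight on configurations with real transient source): 0.869885×0.15 = 0.130483
Denominator P(anomaly flag | cosmic-ray hit): 0.76471×0.85 + 0.869885×0.15 = 0.780486
P(real transient source | anomaly flag, cosmic-ray hit) = 0.130483/0.780486 ≈ 0.167
This is intercausal reasoning (explaining away): once cosmic-ray hit accounts for the anomaly flag, real transient source becomes less likely.

P(real transient source | anomaly flag) ≈ 0.399; P(real transient source | anomaly flag, cosmic-ray hit) ≈ 0.167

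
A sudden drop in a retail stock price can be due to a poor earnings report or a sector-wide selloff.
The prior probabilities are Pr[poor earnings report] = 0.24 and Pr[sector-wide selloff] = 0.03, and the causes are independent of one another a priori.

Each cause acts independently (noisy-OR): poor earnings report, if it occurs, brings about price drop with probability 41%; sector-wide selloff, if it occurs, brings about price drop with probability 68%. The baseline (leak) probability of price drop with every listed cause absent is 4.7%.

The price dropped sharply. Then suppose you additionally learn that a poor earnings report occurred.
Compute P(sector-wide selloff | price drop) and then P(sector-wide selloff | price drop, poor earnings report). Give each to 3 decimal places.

P(sector-wide selloff | price drop) ≈ 0.137; P(sector-wide selloff | price drop, poor earnings report) ≈ 0.055

Under noisy-OR, P(price drop | causes) = 1 − (1−0.047)·∏(1−qᵢ) over the active causes.
By total probability over the 4 (poor earnings report, sector-wide selloff) configurations:
  P(price drop) = 0.047*0.76*0.97 + 0.69504*0.76*0.03 + 0.43773*0.24*0.97 + 0.820074*0.24*0.03
        = 0.034648 + 0.015847 + 0.101904 + 0.005905 = 0.158304
Keeping only the sector-wide selloff-present terms gives 0.021752, so
  P(sector-wide selloff | price drop) = 0.021752 / 0.158304 ≈ 0.137

Now condition on the additional information:
For the numerator, keep only sector-wide selloff=true terms: 0.820074*0.03 = 0.024602
Normalizer over all consistent configurations: 0.43773*0.97 + 0.820074*0.03 = 0.449200
P(sector-wide selloff | price drop, poor earnings report) = 0.024602/0.449200 ≈ 0.055
Conditioning on poor earnings report lowers the posterior on sector-wide selloff: the classic explaining-away effect in a common-effect structure.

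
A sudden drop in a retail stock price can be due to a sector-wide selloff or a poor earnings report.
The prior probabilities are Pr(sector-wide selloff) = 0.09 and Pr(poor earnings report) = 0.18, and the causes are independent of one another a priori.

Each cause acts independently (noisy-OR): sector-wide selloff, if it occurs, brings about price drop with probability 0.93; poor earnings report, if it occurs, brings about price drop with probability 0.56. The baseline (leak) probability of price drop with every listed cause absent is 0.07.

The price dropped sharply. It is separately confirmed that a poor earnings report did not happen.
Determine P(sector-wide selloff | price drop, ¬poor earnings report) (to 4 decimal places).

P(sector-wide selloff | price drop, ¬poor earnings report) ≈ 0.5691

Under noisy-OR, P(price drop | causes) = 1 − (1−0.07)·∏(1−qᵢ) over the active causes.
By total probability over both values of sector-wide selloff:
  P(price drop | ¬poor earnings report) = 0.07×0.91 + 0.9349×0.09
        = 0.063700 + 0.084141 = 0.147841
The terms with sector-wide selloff present sum to 0.084141, so
  P(sector-wide selloff | price drop, ¬poor earnings report) = 0.084141 / 0.147841 ≈ 0.5691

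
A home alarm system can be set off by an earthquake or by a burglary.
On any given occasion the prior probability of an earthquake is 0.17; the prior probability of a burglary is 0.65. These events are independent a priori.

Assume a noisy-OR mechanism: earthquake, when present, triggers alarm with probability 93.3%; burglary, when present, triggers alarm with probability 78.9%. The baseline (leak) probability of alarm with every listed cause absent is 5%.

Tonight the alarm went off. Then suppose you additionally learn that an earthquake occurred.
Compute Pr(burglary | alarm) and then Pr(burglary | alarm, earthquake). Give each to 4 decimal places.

Under noisy-OR, P(alarm | causes) = 1 − (1−0.05)·∏(1−qᵢ) over the active causes.
By total probability over the 4 (earthquake, burglary) configurations:
  P(alarm) = 0.05×0.83×0.35 + 0.79955×0.83×0.65 + 0.93635×0.17×0.35 + 0.98657×0.17×0.65
        = 0.014525 + 0.431357 + 0.055713 + 0.109016 = 0.610611
The terms with burglary present sum to 0.540373, so
  P(burglary | alarm) = 0.540373 / 0.610611 ≈ 0.8850

Now condition on the additional information:
For the numerator, keep only burglary=true terms: 0.98657·0.65 = 0.641270
The normalizing constant is 0.93635·0.35 + 0.98657·0.65 = 0.968992
Posterior = 0.641270 / 0.968992 ≈ 0.6618
This is intercausal reasoning (explaining away): once earthquake accounts for the alarm, burglary becomes less likely.

Pr(burglary | alarm) ≈ 0.8850; Pr(burglary | alarm, earthquake) ≈ 0.6618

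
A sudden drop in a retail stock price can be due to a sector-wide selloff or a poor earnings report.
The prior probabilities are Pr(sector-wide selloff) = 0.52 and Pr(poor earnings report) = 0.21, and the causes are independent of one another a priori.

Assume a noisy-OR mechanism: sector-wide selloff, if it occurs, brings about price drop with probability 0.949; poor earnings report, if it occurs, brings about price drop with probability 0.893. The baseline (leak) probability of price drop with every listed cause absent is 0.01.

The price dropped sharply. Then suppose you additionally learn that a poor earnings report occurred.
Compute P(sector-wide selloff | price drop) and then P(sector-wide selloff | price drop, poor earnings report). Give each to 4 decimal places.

Under noisy-OR, P(price drop | causes) = 1 − (1−0.01)·∏(1−qᵢ) over the active causes.
Enumerate the 4 (sector-wide selloff, poor earnings report) configurations and weight by the priors:
  P(price drop) = 0.01·0.48·0.79 + 0.89407·0.48·0.21 + 0.94951·0.52·0.79 + 0.994598·0.52·0.21
        = 0.003792 + 0.090122 + 0.390059 + 0.108610 = 0.592583
The terms with sector-wide selloff present sum to 0.498669, so
  P(sector-wide selloff | price drop) = 0.498669 / 0.592583 ≈ 0.8415

Now condition on the additional information:
Enumerate both values of sector-wide selloff and weight by the priors:
  P(price drop | poor earnings report) = 0.89407·0.48 + 0.994598·0.52
        = 0.429154 + 0.517191 = 0.946345
Configurations with sector-wide selloff contribute 0.517191, so
  P(sector-wide selloff | price drop, poor earnings report) = 0.517191 / 0.946345 ≈ 0.5465
This is intercausal reasoning (explaining away): once poor earnings report accounts for the price drop, sector-wide selloff becomes less likely.

P(sector-wide selloff | price drop) ≈ 0.8415; P(sector-wide selloff | price drop, poor earnings report) ≈ 0.5465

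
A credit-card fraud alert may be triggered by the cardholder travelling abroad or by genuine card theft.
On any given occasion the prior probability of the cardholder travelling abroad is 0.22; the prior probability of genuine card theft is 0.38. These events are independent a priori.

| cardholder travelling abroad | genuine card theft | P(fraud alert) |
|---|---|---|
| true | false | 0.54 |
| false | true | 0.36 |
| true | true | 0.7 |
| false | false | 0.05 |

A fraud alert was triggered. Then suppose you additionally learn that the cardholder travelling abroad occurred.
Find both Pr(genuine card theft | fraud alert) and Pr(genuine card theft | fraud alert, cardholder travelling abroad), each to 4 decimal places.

By total probability over the 4 (cardholder travelling abroad, genuine card theft) configurations:
  P(fraud alert) = 0.05×0.78×0.62 + 0.36×0.78×0.38 + 0.54×0.22×0.62 + 0.7×0.22×0.38
        = 0.024180 + 0.106704 + 0.073656 + 0.058520 = 0.263060
Keeping only the genuine card theft-present terms gives 0.165224, so
  P(genuine card theft | fraud alert) = 0.165224 / 0.263060 ≈ 0.6281

Now also conditioning on cardholder travelling abroad=true:
By total probability over both values of genuine card theft:
  P(fraud alert | cardholder travelling abroad) = 0.54*0.62 + 0.7*0.38
        = 0.334800 + 0.266000 = 0.600800
The terms with genuine card theft present sum to 0.266000, so
  P(genuine card theft | fraud alert, cardholder travelling abroad) = 0.266000 / 0.600800 ≈ 0.4427
This is intercausal reasoning (explaining away): once cardholder travelling abroad accounts for the fraud alert, genuine card theft becomes less likely.

Pr(genuine card theft | fraud alert) ≈ 0.6281; Pr(genuine card theft | fraud alert, cardholder travelling abroad) ≈ 0.4427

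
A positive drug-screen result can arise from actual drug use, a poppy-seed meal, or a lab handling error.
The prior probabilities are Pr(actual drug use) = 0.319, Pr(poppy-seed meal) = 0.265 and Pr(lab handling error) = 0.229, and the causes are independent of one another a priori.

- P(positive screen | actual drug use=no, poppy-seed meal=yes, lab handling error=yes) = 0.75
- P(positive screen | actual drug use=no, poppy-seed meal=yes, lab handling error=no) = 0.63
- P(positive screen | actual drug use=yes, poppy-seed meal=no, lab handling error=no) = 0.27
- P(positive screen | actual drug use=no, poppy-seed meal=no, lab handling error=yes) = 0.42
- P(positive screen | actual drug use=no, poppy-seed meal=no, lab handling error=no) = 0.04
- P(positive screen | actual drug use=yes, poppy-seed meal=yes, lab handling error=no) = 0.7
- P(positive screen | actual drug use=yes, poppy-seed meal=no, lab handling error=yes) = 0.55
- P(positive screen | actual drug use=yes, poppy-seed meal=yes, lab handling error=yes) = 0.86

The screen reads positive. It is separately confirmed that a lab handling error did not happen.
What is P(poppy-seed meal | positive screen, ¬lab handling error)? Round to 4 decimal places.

P(poppy-seed meal | positive screen, ¬lab handling error) ≈ 0.6748

For the numerator, keep only poppy-seed meal=true terms: 0.113693 + 0.059175 = 0.172868
Denominator P(positive screen | ¬lab handling error): 0.04·0.681·0.735 + 0.63·0.681·0.265 + 0.27·0.319·0.735 + 0.7·0.319·0.265 = 0.256195
P(poppy-seed meal | positive screen, ¬lab handling error) = 0.172868/0.256195 ≈ 0.6748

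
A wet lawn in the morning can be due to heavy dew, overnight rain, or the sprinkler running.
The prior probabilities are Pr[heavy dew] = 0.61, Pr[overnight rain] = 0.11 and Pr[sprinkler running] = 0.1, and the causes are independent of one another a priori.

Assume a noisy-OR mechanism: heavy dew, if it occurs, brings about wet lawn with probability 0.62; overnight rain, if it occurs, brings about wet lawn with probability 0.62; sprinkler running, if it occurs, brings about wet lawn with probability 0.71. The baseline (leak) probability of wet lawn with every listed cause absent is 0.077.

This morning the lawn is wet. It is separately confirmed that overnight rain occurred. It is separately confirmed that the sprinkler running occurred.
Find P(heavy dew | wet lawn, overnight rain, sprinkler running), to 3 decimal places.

Under noisy-OR, P(wet lawn | causes) = 1 − (1−0.077)·∏(1−qᵢ) over the active causes.
By total probability over both values of heavy dew:
  P(wet lawn | overnight rain, sprinkler running) = 0.898285×0.39 + 0.961348×0.61
        = 0.350331 + 0.586422 = 0.936753
Keeping only the heavy dew-present terms gives 0.586422, so
  P(heavy dew | wet lawn, overnight rain, sprinkler running) = 0.586422 / 0.936753 ≈ 0.626

P(heavy dew | wet lawn, overnight rain, sprinkler running) ≈ 0.626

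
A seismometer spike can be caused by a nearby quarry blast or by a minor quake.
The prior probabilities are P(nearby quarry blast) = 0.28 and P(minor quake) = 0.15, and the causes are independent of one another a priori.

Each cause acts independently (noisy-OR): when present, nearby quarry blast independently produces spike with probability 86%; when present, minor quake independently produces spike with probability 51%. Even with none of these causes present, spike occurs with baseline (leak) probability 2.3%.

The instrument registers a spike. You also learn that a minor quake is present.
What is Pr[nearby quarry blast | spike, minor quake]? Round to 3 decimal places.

Under noisy-OR, P(spike | causes) = 1 − (1−0.023)·∏(1−qᵢ) over the active causes.
By total probability over both values of nearby quarry blast:
  P(spike | minor quake) = 0.52127·0.72 + 0.932978·0.28
        = 0.375314 + 0.261234 = 0.636548
Keeping only the nearby quarry blast-present terms gives 0.261234, so
  P(nearby quarry blast | spike, minor quake) = 0.261234 / 0.636548 ≈ 0.410

Pr[nearby quarry blast | spike, minor quake] ≈ 0.410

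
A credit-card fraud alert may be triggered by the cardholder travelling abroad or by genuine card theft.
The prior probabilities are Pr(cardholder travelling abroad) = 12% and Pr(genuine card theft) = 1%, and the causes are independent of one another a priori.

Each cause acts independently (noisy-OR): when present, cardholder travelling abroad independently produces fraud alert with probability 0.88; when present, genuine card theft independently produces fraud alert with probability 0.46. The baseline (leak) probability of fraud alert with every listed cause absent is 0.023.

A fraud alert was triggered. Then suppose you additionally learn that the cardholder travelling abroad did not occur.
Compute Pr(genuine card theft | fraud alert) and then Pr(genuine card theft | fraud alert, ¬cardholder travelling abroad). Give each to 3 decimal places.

Pr(genuine card theft | fraud alert) ≈ 0.041; Pr(genuine card theft | fraud alert, ¬cardholder travelling abroad) ≈ 0.172

Under noisy-OR, P(fraud alert | causes) = 1 − (1−0.023)·∏(1−qᵢ) over the active causes.
For the numerator, keep only genuine card theft=true terms: 0.004157 + 0.001124 = 0.005281
The normalizing constant is 0.023·0.88·0.99 + 0.47242·0.88·0.01 + 0.88276·0.12·0.99 + 0.93669·0.12·0.01 = 0.130191
Posterior = 0.005281 / 0.130191 ≈ 0.041

Now condition on the additional information:
P(fraud alert | ¬cardholder travelling abroad) = 0.023×0.99 + 0.47242×0.01 = 0.022770 + 0.004724 = 0.027494
Restricting to configurations with genuine card theft present: 0.47242×0.01 = 0.004724.
So P(genuine card theft | fraud alert, ¬cardholder travelling abroad) = 0.004724/0.027494 ≈ 0.172.
Ruling out cardholder travelling abroad raises the posterior on genuine card theft — the flip side of explaining away.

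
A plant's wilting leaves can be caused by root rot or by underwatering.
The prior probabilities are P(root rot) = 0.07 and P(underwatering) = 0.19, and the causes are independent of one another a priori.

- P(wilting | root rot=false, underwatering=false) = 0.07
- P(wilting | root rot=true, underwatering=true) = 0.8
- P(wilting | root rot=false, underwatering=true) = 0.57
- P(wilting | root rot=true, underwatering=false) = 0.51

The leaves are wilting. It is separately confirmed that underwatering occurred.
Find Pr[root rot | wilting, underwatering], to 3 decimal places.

Pr[root rot | wilting, underwatering] ≈ 0.096

Weight on root rot=true, given the evidence: 0.8*0.07 = 0.056000
Normalizer over all consistent configurations: 0.57*0.93 + 0.8*0.07 = 0.586100
Posterior = 0.056000 / 0.586100 ≈ 0.096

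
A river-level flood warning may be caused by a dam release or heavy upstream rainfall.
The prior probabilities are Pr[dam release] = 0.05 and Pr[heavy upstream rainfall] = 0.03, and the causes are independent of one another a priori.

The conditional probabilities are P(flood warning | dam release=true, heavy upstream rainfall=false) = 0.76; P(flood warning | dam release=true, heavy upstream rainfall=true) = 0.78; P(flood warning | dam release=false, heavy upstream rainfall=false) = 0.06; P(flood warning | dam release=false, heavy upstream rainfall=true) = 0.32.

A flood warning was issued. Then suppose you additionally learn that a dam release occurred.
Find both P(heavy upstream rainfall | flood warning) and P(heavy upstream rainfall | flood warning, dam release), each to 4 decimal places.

P(flood warning) = 0.06×0.95×0.97 + 0.32×0.95×0.03 + 0.76×0.05×0.97 + 0.78×0.05×0.03 = 0.055290 + 0.009120 + 0.036860 + 0.001170 = 0.102440
The heavy upstream rainfall-present share is 0.009120 + 0.001170 = 0.010290.
So P(heavy upstream rainfall | flood warning) = 0.010290/0.102440 ≈ 0.1004.

With the extra evidence:
For the numerator, keep only heavy upstream rainfall=true terms: 0.78×0.03 = 0.023400
The normalizing constant is 0.76×0.97 + 0.78×0.03 = 0.760600
Posterior = 0.023400 / 0.760600 ≈ 0.0308
This is intercausal reasoning (explaining away): once dam release accounts for the flood warning, heavy upstream rainfall becomes less likely.

P(heavy upstream rainfall | flood warning) ≈ 0.1004; P(heavy upstream rainfall | flood warning, dam release) ≈ 0.0308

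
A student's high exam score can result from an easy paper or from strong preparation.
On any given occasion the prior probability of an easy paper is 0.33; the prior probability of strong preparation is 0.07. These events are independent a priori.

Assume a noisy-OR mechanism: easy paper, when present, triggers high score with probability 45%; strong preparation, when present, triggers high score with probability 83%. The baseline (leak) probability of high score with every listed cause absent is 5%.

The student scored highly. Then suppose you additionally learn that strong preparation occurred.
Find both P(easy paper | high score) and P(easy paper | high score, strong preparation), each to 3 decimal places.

P(easy paper | high score) ≈ 0.704; P(easy paper | high score, strong preparation) ≈ 0.349

Under noisy-OR, P(high score | causes) = 1 − (1−0.05)·∏(1−qᵢ) over the active causes.
P(high score) = 0.05*0.67*0.93 + 0.8385*0.67*0.07 + 0.4775*0.33*0.93 + 0.911175*0.33*0.07 = 0.031155 + 0.039326 + 0.146545 + 0.021048 = 0.238074
Restricting to configurations with easy paper present: 0.146545 + 0.021048 = 0.167593.
Hence the posterior is 0.167593/0.238074 ≈ 0.704.

Now condition on the additional information:
Numerator (weight on configurations with easy paper): 0.911175·0.33 = 0.300688
The normalizing constant is 0.8385·0.67 + 0.911175·0.33 = 0.862483
P(easy paper | high score, strong preparation) = 0.300688/0.862483 ≈ 0.349
— strong preparation explains away the evidence for easy paper.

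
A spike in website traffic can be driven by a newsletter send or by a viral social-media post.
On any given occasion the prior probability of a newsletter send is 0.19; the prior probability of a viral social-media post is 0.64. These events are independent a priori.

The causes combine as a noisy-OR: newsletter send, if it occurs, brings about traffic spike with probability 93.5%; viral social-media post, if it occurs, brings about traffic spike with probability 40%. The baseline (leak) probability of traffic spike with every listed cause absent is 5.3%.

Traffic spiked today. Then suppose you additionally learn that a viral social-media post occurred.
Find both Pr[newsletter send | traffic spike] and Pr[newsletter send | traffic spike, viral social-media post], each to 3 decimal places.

Under noisy-OR, P(traffic spike | causes) = 1 − (1−0.053)·∏(1−qᵢ) over the active causes.
P(traffic spike) = 0.053×0.81×0.36 + 0.4318×0.81×0.64 + 0.938445×0.19×0.36 + 0.963067×0.19×0.64 = 0.015455 + 0.223845 + 0.064190 + 0.117109 = 0.420599
Of this, 0.181299 comes from 0.064190 + 0.117109 (the newsletter send=true cases).
So P(newsletter send | traffic spike) = 0.181299/0.420599 ≈ 0.431.

Now also conditioning on viral social-media post=true:
For the numerator, keep only newsletter send=true terms: 0.963067*0.19 = 0.182983
Denominator P(traffic spike | viral social-media post): 0.4318*0.81 + 0.963067*0.19 = 0.532741
Posterior = 0.182983 / 0.532741 ≈ 0.343
The drop from 0.431 to 0.343 is the explaining-away (discounting) effect.

Pr[newsletter send | traffic spike] ≈ 0.431; Pr[newsletter send | traffic spike, viral social-media post] ≈ 0.343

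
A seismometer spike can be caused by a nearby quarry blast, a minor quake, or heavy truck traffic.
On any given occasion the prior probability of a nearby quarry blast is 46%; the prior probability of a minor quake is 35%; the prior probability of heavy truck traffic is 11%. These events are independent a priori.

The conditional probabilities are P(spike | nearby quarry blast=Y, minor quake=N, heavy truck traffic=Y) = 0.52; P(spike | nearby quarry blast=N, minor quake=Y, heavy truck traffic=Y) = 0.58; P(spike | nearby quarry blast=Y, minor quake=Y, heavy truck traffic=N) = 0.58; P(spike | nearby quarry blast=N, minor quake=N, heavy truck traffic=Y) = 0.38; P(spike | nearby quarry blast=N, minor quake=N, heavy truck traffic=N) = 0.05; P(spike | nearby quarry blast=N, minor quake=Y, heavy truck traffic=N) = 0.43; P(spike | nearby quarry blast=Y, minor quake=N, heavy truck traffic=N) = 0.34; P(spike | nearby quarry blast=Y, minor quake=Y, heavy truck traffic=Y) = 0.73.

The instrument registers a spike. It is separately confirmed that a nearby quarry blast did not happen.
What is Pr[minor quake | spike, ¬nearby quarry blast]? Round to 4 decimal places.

Pr[minor quake | spike, ¬nearby quarry blast] ≈ 0.7359

P(spike | ¬nearby quarry blast) = 0.05*0.65*0.89 + 0.38*0.65*0.11 + 0.43*0.35*0.89 + 0.58*0.35*0.11 = 0.028925 + 0.027170 + 0.133945 + 0.022330 = 0.212370
The minor quake-present share is 0.133945 + 0.022330 = 0.156275.
So P(minor quake | spike, ¬nearby quarry blast) = 0.156275/0.212370 ≈ 0.7359.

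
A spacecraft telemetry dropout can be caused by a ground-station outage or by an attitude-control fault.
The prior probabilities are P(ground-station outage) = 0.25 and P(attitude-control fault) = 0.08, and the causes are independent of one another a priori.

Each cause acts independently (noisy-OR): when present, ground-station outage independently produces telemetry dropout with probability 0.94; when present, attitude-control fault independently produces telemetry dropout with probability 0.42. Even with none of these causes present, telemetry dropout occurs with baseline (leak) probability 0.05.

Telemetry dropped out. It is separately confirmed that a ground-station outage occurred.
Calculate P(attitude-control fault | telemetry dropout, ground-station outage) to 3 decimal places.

P(attitude-control fault | telemetry dropout, ground-station outage) ≈ 0.082

Under noisy-OR, P(telemetry dropout | causes) = 1 − (1−0.05)·∏(1−qᵢ) over the active causes.
Weight on attitude-control fault=true, given the evidence: 0.96694*0.08 = 0.077355
Denominator P(telemetry dropout | ground-station outage): 0.943*0.92 + 0.96694*0.08 = 0.944915
Posterior = 0.077355 / 0.944915 ≈ 0.082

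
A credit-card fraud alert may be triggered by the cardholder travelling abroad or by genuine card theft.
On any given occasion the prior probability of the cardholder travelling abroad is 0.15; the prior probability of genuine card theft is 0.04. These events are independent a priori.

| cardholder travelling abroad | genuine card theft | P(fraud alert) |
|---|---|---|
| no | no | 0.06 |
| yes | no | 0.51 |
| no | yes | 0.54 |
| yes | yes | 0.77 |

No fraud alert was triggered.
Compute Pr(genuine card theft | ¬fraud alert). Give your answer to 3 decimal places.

Pr(genuine card theft | ¬fraud alert) ≈ 0.020

Weight on genuine card theft=true, given the evidence: 0.015640 + 0.001380 = 0.017020
The normalizing constant is 0.94*0.85*0.96 + 0.46*0.85*0.04 + 0.49*0.15*0.96 + 0.23*0.15*0.04 = 0.854620
P(genuine card theft | ¬fraud alert) = 0.017020/0.854620 ≈ 0.020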